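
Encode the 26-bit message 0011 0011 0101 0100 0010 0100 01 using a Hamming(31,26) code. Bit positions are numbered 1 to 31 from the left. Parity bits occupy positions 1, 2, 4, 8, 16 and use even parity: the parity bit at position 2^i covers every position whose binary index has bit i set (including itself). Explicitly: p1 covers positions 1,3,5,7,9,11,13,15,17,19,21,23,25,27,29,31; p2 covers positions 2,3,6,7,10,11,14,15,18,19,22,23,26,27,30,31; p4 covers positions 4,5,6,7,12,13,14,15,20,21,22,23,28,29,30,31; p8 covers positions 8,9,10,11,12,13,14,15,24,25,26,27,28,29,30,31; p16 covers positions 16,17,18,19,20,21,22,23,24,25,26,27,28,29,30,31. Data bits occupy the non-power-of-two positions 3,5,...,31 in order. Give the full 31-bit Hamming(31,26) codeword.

Place data bits at non-power-of-two positions: b3=0, b5=0, b6=1, b7=1, b9=0, b10=0, b11=1, b12=1, b13=0, b14=1, b15=0, b17=1, b18=0, b19=1, b20=0, b21=0, b22=0, b23=0, b24=1, b25=0, b26=0, b27=1, b28=0, b29=0, b30=0, b31=1.
p1 = XOR of data positions {3,5,7,9,11,13,15,17,19,21,23,25,27,29,31} = 0⊕0⊕1⊕0⊕1⊕0⊕0⊕1⊕1⊕0⊕0⊕0⊕1⊕0⊕1 = 0
p2 = XOR of data positions {3,6,7,10,11,14,15,18,19,22,23,26,27,30,31} = 0⊕1⊕1⊕0⊕1⊕1⊕0⊕0⊕1⊕0⊕0⊕0⊕1⊕0⊕1 = 1
p4 = XOR of data positions {5,6,7,12,13,14,15,20,21,22,23,28,29,30,31} = 0⊕1⊕1⊕1⊕0⊕1⊕0⊕0⊕0⊕0⊕0⊕0⊕0⊕0⊕1 = 1
p8 = XOR of data positions {9,10,11,12,13,14,15,24,25,26,27,28,29,30,31} = 0⊕0⊕1⊕1⊕0⊕1⊕0⊕1⊕0⊕0⊕1⊕0⊕0⊕0⊕1 = 0
p16 = XOR of data positions {17,18,19,20,21,22,23,24,25,26,27,28,29,30,31} = 1⊕0⊕1⊕0⊕0⊕0⊕0⊕1⊕0⊕0⊕1⊕0⊕0⊕0⊕1 = 1
Codeword b1..b31 = 0101011000110101101000010010001

0101011000110101101000010010001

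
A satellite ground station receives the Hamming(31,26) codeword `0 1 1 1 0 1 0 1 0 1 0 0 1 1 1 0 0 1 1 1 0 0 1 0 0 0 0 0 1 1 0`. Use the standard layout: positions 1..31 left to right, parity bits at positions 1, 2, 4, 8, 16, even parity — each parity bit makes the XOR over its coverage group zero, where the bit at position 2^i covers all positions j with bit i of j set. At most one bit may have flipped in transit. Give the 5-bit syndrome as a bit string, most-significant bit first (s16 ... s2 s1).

01100

s1: b1⊕b3⊕b5⊕b7⊕b9⊕b11⊕b13⊕b15⊕b17⊕b19⊕b21⊕b23⊕b25⊕b27⊕b29⊕b31 = 0⊕1⊕0⊕0⊕0⊕0⊕1⊕1⊕0⊕1⊕0⊕1⊕0⊕0⊕1⊕0 = 0
s2: b2⊕b3⊕b6⊕b7⊕b10⊕b11⊕b14⊕b15⊕b18⊕b19⊕b22⊕b23⊕b26⊕b27⊕b30⊕b31 = 1⊕1⊕1⊕0⊕1⊕0⊕1⊕1⊕1⊕1⊕0⊕1⊕0⊕0⊕1⊕0 = 0
s4: b4⊕b5⊕b6⊕b7⊕b12⊕b13⊕b14⊕b15⊕b20⊕b21⊕b22⊕b23⊕b28⊕b29⊕b30⊕b31 = 1⊕0⊕1⊕0⊕0⊕1⊕1⊕1⊕1⊕0⊕0⊕1⊕0⊕1⊕1⊕0 = 1
s8: b8⊕b9⊕b10⊕b11⊕b12⊕b13⊕b14⊕b15⊕b24⊕b25⊕b26⊕b27⊕b28⊕b29⊕b30⊕b31 = 1⊕0⊕1⊕0⊕0⊕1⊕1⊕1⊕0⊕0⊕0⊕0⊕0⊕1⊕1⊕0 = 1
s16: b16⊕b17⊕b18⊕b19⊕b20⊕b21⊕b22⊕b23⊕b24⊕b25⊕b26⊕b27⊕b28⊕b29⊕b30⊕b31 = 0⊕0⊕1⊕1⊕1⊕0⊕0⊕1⊕0⊕0⊕0⊕0⊕0⊕1⊕1⊕0 = 0
Syndrome (s16...s1) = 01100 → position 12.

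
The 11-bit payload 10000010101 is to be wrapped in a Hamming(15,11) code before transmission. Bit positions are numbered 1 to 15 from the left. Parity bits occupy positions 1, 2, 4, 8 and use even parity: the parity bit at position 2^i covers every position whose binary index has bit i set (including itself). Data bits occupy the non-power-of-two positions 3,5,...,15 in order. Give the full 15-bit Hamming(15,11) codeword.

011000010010101

Place data bits at non-power-of-two positions: b3=1, b5=0, b6=0, b7=0, b9=0, b10=0, b11=1, b12=0, b13=1, b14=0, b15=1.
p1 = XOR of data positions {3,5,7,9,11,13,15} = 1⊕0⊕0⊕0⊕1⊕1⊕1 = 0
p2 = XOR of data positions {3,6,7,10,11,14,15} = 1⊕0⊕0⊕0⊕1⊕0⊕1 = 1
p4 = XOR of data positions {5,6,7,12,13,14,15} = 0⊕0⊕0⊕0⊕1⊕0⊕1 = 0
p8 = XOR of data positions {9,10,11,12,13,14,15} = 0⊕0⊕1⊕0⊕1⊕0⊕1 = 1
Codeword b1..b15 = 011000010010101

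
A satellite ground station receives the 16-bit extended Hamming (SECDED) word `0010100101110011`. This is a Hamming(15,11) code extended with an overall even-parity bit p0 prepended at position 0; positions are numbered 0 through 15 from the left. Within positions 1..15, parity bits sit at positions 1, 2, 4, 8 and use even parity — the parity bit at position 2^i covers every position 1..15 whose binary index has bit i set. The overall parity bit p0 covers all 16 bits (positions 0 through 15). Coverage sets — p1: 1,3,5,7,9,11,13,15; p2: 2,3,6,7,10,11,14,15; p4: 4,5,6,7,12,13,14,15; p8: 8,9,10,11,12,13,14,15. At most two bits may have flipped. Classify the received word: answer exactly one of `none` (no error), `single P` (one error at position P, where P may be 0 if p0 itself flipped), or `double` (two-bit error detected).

s1: b1⊕b3⊕b5⊕b7⊕b9⊕b11⊕b13⊕b15 = 0⊕0⊕0⊕1⊕1⊕1⊕0⊕1 = 0
s2: b2⊕b3⊕b6⊕b7⊕b10⊕b11⊕b14⊕b15 = 1⊕0⊕0⊕1⊕1⊕1⊕1⊕1 = 0
s4: b4⊕b5⊕b6⊕b7⊕b12⊕b13⊕b14⊕b15 = 1⊕0⊕0⊕1⊕0⊕0⊕1⊕1 = 0
s8: b8⊕b9⊕b10⊕b11⊕b12⊕b13⊕b14⊕b15 = 0⊕1⊕1⊕1⊕0⊕0⊕1⊕1 = 1
Syndrome (s8...s1) = 1000 → position 8.
Overall parity (XOR of all 16 bits, including p0): 0⊕0⊕1⊕0⊕1⊕0⊕0⊕1⊕0⊕1⊕1⊕1⊕0⊕0⊕1⊕1 = 0
Overall=0, syndrome position=8 → double-bit error detected (uncorrectable).

double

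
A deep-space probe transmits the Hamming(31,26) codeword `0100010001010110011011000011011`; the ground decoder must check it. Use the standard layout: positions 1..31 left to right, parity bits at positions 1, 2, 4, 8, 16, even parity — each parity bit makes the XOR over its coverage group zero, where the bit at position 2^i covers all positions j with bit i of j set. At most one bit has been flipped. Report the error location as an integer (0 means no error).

7

s1: b1⊕b3⊕b5⊕b7⊕b9⊕b11⊕b13⊕b15⊕b17⊕b19⊕b21⊕b23⊕b25⊕b27⊕b29⊕b31 = 0⊕0⊕0⊕0⊕0⊕0⊕0⊕1⊕0⊕1⊕1⊕0⊕0⊕1⊕0⊕1 = 1
s2: b2⊕b3⊕b6⊕b7⊕b10⊕b11⊕b14⊕b15⊕b18⊕b19⊕b22⊕b23⊕b26⊕b27⊕b30⊕b31 = 1⊕0⊕1⊕0⊕1⊕0⊕1⊕1⊕1⊕1⊕1⊕0⊕0⊕1⊕1⊕1 = 1
s4: b4⊕b5⊕b6⊕b7⊕b12⊕b13⊕b14⊕b15⊕b20⊕b21⊕b22⊕b23⊕b28⊕b29⊕b30⊕b31 = 0⊕0⊕1⊕0⊕1⊕0⊕1⊕1⊕0⊕1⊕1⊕0⊕1⊕0⊕1⊕1 = 1
s8: b8⊕b9⊕b10⊕b11⊕b12⊕b13⊕b14⊕b15⊕b24⊕b25⊕b26⊕b27⊕b28⊕b29⊕b30⊕b31 = 0⊕0⊕1⊕0⊕1⊕0⊕1⊕1⊕0⊕0⊕0⊕1⊕1⊕0⊕1⊕1 = 0
s16: b16⊕b17⊕b18⊕b19⊕b20⊕b21⊕b22⊕b23⊕b24⊕b25⊕b26⊕b27⊕b28⊕b29⊕b30⊕b31 = 0⊕0⊕1⊕1⊕0⊕1⊕1⊕0⊕0⊕0⊕0⊕1⊕1⊕0⊕1⊕1 = 0
Syndrome (s16...s1) = 00111 → position 7.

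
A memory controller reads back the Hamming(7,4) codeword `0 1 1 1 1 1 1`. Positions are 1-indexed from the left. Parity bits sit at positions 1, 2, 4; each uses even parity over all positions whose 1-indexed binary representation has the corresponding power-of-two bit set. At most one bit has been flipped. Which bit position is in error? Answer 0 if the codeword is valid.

s1: b1⊕b3⊕b5⊕b7 = 0⊕1⊕1⊕1 = 1
s2: b2⊕b3⊕b6⊕b7 = 1⊕1⊕1⊕1 = 0
s4: b4⊕b5⊕b6⊕b7 = 1⊕1⊕1⊕1 = 0
Syndrome (s4...s1) = 001 → position 1.

1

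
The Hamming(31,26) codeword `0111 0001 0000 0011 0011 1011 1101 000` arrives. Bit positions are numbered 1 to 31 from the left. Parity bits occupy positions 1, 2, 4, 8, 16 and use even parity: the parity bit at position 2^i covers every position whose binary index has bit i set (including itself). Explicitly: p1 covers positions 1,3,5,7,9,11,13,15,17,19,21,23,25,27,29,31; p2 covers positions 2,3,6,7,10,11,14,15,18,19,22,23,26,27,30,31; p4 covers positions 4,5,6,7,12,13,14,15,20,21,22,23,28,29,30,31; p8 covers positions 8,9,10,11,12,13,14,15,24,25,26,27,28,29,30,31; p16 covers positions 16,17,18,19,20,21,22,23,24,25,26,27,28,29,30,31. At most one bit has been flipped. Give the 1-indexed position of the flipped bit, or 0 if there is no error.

16

s1: b1⊕b3⊕b5⊕b7⊕b9⊕b11⊕b13⊕b15⊕b17⊕b19⊕b21⊕b23⊕b25⊕b27⊕b29⊕b31 = 0⊕1⊕0⊕0⊕0⊕0⊕0⊕1⊕0⊕1⊕1⊕1⊕1⊕0⊕0⊕0 = 0
s2: b2⊕b3⊕b6⊕b7⊕b10⊕b11⊕b14⊕b15⊕b18⊕b19⊕b22⊕b23⊕b26⊕b27⊕b30⊕b31 = 1⊕1⊕0⊕0⊕0⊕0⊕0⊕1⊕0⊕1⊕0⊕1⊕1⊕0⊕0⊕0 = 0
s4: b4⊕b5⊕b6⊕b7⊕b12⊕b13⊕b14⊕b15⊕b20⊕b21⊕b22⊕b23⊕b28⊕b29⊕b30⊕b31 = 1⊕0⊕0⊕0⊕0⊕0⊕0⊕1⊕1⊕1⊕0⊕1⊕1⊕0⊕0⊕0 = 0
s8: b8⊕b9⊕b10⊕b11⊕b12⊕b13⊕b14⊕b15⊕b24⊕b25⊕b26⊕b27⊕b28⊕b29⊕b30⊕b31 = 1⊕0⊕0⊕0⊕0⊕0⊕0⊕1⊕1⊕1⊕1⊕0⊕1⊕0⊕0⊕0 = 0
s16: b16⊕b17⊕b18⊕b19⊕b20⊕b21⊕b22⊕b23⊕b24⊕b25⊕b26⊕b27⊕b28⊕b29⊕b30⊕b31 = 1⊕0⊕0⊕1⊕1⊕1⊕0⊕1⊕1⊕1⊕1⊕0⊕1⊕0⊕0⊕0 = 1
Syndrome (s16...s1) = 10000 → position 16.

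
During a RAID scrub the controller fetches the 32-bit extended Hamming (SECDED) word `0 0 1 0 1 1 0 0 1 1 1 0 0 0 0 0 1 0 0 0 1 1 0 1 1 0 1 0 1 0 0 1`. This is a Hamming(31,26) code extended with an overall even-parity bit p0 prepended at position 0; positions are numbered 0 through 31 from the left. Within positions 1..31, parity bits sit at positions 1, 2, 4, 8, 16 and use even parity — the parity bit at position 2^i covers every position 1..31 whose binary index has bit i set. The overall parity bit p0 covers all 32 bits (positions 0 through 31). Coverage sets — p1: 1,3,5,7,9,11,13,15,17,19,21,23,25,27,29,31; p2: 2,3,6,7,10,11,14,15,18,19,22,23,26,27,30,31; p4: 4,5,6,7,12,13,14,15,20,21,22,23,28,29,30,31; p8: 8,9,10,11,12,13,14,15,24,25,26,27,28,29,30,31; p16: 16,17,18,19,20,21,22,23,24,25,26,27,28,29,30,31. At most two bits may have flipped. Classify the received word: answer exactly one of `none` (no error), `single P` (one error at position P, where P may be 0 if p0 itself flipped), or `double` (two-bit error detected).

s1: b1⊕b3⊕b5⊕b7⊕b9⊕b11⊕b13⊕b15⊕b17⊕b19⊕b21⊕b23⊕b25⊕b27⊕b29⊕b31 = 0⊕0⊕1⊕0⊕1⊕0⊕0⊕0⊕0⊕0⊕1⊕1⊕0⊕0⊕0⊕1 = 1
s2: b2⊕b3⊕b6⊕b7⊕b10⊕b11⊕b14⊕b15⊕b18⊕b19⊕b22⊕b23⊕b26⊕b27⊕b30⊕b31 = 1⊕0⊕0⊕0⊕1⊕0⊕0⊕0⊕0⊕0⊕0⊕1⊕1⊕0⊕0⊕1 = 1
s4: b4⊕b5⊕b6⊕b7⊕b12⊕b13⊕b14⊕b15⊕b20⊕b21⊕b22⊕b23⊕b28⊕b29⊕b30⊕b31 = 1⊕1⊕0⊕0⊕0⊕0⊕0⊕0⊕1⊕1⊕0⊕1⊕1⊕0⊕0⊕1 = 1
s8: b8⊕b9⊕b10⊕b11⊕b12⊕b13⊕b14⊕b15⊕b24⊕b25⊕b26⊕b27⊕b28⊕b29⊕b30⊕b31 = 1⊕1⊕1⊕0⊕0⊕0⊕0⊕0⊕1⊕0⊕1⊕0⊕1⊕0⊕0⊕1 = 1
s16: b16⊕b17⊕b18⊕b19⊕b20⊕b21⊕b22⊕b23⊕b24⊕b25⊕b26⊕b27⊕b28⊕b29⊕b30⊕b31 = 1⊕0⊕0⊕0⊕1⊕1⊕0⊕1⊕1⊕0⊕1⊕0⊕1⊕0⊕0⊕1 = 0
Syndrome (s16...s1) = 01111 → position 15.
Overall parity (XOR of all 32 bits, including p0): 0⊕0⊕1⊕0⊕1⊕1⊕0⊕0⊕1⊕1⊕1⊕0⊕0⊕0⊕0⊕0⊕1⊕0⊕0⊕0⊕1⊕1⊕0⊕1⊕1⊕0⊕1⊕0⊕1⊕0⊕0⊕1 = 0
Overall=0, syndrome position=15 → double-bit error detected (uncorrectable).

double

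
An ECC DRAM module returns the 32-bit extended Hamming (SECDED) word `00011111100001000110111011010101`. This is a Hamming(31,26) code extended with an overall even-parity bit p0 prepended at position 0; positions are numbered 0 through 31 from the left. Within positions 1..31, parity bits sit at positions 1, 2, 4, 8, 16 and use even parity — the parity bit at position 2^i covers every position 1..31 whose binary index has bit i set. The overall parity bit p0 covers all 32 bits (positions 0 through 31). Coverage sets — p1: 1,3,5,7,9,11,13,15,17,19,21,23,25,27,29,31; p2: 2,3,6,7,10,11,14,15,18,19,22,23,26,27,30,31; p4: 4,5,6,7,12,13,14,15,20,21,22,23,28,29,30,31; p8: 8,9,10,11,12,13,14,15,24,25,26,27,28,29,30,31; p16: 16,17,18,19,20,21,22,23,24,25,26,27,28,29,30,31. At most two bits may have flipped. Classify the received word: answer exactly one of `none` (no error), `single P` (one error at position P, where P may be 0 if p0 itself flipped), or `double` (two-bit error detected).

s1: b1⊕b3⊕b5⊕b7⊕b9⊕b11⊕b13⊕b15⊕b17⊕b19⊕b21⊕b23⊕b25⊕b27⊕b29⊕b31 = 0⊕1⊕1⊕1⊕0⊕0⊕1⊕0⊕1⊕0⊕1⊕0⊕1⊕1⊕1⊕1 = 0
s2: b2⊕b3⊕b6⊕b7⊕b10⊕b11⊕b14⊕b15⊕b18⊕b19⊕b22⊕b23⊕b26⊕b27⊕b30⊕b31 = 0⊕1⊕1⊕1⊕0⊕0⊕0⊕0⊕1⊕0⊕1⊕0⊕0⊕1⊕0⊕1 = 1
s4: b4⊕b5⊕b6⊕b7⊕b12⊕b13⊕b14⊕b15⊕b20⊕b21⊕b22⊕b23⊕b28⊕b29⊕b30⊕b31 = 1⊕1⊕1⊕1⊕0⊕1⊕0⊕0⊕1⊕1⊕1⊕0⊕0⊕1⊕0⊕1 = 0
s8: b8⊕b9⊕b10⊕b11⊕b12⊕b13⊕b14⊕b15⊕b24⊕b25⊕b26⊕b27⊕b28⊕b29⊕b30⊕b31 = 1⊕0⊕0⊕0⊕0⊕1⊕0⊕0⊕1⊕1⊕0⊕1⊕0⊕1⊕0⊕1 = 1
s16: b16⊕b17⊕b18⊕b19⊕b20⊕b21⊕b22⊕b23⊕b24⊕b25⊕b26⊕b27⊕b28⊕b29⊕b30⊕b31 = 0⊕1⊕1⊕0⊕1⊕1⊕1⊕0⊕1⊕1⊕0⊕1⊕0⊕1⊕0⊕1 = 0
Syndrome (s16...s1) = 01010 → position 10.
Overall parity (XOR of all 32 bits, including p0): 0⊕0⊕0⊕1⊕1⊕1⊕1⊕1⊕1⊕0⊕0⊕0⊕0⊕1⊕0⊕0⊕0⊕1⊕1⊕0⊕1⊕1⊕1⊕0⊕1⊕1⊕0⊕1⊕0⊕1⊕0⊕1 = 1
Overall=1, syndrome position=10 → single-bit error at position 10.

single 10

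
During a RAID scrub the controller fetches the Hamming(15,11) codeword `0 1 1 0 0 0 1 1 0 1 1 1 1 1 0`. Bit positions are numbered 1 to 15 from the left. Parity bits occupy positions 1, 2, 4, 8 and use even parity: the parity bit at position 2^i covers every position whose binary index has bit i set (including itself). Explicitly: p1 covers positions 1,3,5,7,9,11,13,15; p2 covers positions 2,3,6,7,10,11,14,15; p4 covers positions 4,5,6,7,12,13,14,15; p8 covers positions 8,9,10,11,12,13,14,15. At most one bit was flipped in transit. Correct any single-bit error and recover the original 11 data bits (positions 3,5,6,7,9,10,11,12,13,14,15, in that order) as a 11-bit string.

s1: b1⊕b3⊕b5⊕b7⊕b9⊕b11⊕b13⊕b15 = 0⊕1⊕0⊕1⊕0⊕1⊕1⊕0 = 0
s2: b2⊕b3⊕b6⊕b7⊕b10⊕b11⊕b14⊕b15 = 1⊕1⊕0⊕1⊕1⊕1⊕1⊕0 = 0
s4: b4⊕b5⊕b6⊕b7⊕b12⊕b13⊕b14⊕b15 = 0⊕0⊕0⊕1⊕1⊕1⊕1⊕0 = 0
s8: b8⊕b9⊕b10⊕b11⊕b12⊕b13⊕b14⊕b15 = 1⊕0⊕1⊕1⊕1⊕1⊕1⊕0 = 0
Syndrome (s8...s1) = 0000 → position 0 (no error).
No correction needed.
Data bits at positions 3,5,6,7,9,10,11,12,13,14,15: 10010111110

10010111110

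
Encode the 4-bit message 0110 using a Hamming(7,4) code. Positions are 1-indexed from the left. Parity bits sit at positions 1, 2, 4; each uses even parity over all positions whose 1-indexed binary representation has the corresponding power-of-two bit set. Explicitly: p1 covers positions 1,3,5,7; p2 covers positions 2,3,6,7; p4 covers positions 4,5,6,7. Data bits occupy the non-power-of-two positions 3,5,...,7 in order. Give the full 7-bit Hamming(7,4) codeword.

Place data bits at non-power-of-two positions: b3=0, b5=1, b6=1, b7=0.
p1 = XOR of data positions {3,5,7} = 0⊕1⊕0 = 1
p2 = XOR of data positions {3,6,7} = 0⊕1⊕0 = 1
p4 = XOR of data positions {5,6,7} = 1⊕1⊕0 = 0
Codeword b1..b7 = 1100110

1100110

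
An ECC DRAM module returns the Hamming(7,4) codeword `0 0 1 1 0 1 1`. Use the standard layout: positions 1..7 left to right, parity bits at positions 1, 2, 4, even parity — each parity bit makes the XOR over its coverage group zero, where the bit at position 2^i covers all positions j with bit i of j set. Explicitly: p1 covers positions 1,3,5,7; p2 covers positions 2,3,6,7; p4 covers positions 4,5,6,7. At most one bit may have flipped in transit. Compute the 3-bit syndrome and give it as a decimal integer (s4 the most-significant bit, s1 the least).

6

s1: b1⊕b3⊕b5⊕b7 = 0⊕1⊕0⊕1 = 0
s2: b2⊕b3⊕b6⊕b7 = 0⊕1⊕1⊕1 = 1
s4: b4⊕b5⊕b6⊕b7 = 1⊕0⊕1⊕1 = 1
Syndrome (s4...s1) = 110 → position 6.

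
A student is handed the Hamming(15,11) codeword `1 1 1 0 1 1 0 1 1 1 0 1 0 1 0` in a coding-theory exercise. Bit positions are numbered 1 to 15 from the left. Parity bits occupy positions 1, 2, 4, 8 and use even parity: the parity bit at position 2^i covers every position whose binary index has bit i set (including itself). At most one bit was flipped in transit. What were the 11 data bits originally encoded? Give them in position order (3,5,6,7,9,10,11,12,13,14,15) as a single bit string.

s1: b1⊕b3⊕b5⊕b7⊕b9⊕b11⊕b13⊕b15 = 1⊕1⊕1⊕0⊕1⊕0⊕0⊕0 = 0
s2: b2⊕b3⊕b6⊕b7⊕b10⊕b11⊕b14⊕b15 = 1⊕1⊕1⊕0⊕1⊕0⊕1⊕0 = 1
s4: b4⊕b5⊕b6⊕b7⊕b12⊕b13⊕b14⊕b15 = 0⊕1⊕1⊕0⊕1⊕0⊕1⊕0 = 0
s8: b8⊕b9⊕b10⊕b11⊕b12⊕b13⊕b14⊕b15 = 1⊕1⊕1⊕0⊕1⊕0⊕1⊕0 = 1
Syndrome (s8...s1) = 1010 → position 10.
Flip bit 10: corrected codeword = 111011011001010
Data bits at positions 3,5,6,7,9,10,11,12,13,14,15: 11101001010

11101001010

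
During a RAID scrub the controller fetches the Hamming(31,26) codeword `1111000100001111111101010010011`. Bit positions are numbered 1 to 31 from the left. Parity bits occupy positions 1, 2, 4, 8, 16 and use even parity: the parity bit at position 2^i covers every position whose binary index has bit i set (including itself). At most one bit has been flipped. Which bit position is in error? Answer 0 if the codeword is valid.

0

s1: b1⊕b3⊕b5⊕b7⊕b9⊕b11⊕b13⊕b15⊕b17⊕b19⊕b21⊕b23⊕b25⊕b27⊕b29⊕b31 = 1⊕1⊕0⊕0⊕0⊕0⊕1⊕1⊕1⊕1⊕0⊕0⊕0⊕1⊕0⊕1 = 0
s2: b2⊕b3⊕b6⊕b7⊕b10⊕b11⊕b14⊕b15⊕b18⊕b19⊕b22⊕b23⊕b26⊕b27⊕b30⊕b31 = 1⊕1⊕0⊕0⊕0⊕0⊕1⊕1⊕1⊕1⊕1⊕0⊕0⊕1⊕1⊕1 = 0
s4: b4⊕b5⊕b6⊕b7⊕b12⊕b13⊕b14⊕b15⊕b20⊕b21⊕b22⊕b23⊕b28⊕b29⊕b30⊕b31 = 1⊕0⊕0⊕0⊕0⊕1⊕1⊕1⊕1⊕0⊕1⊕0⊕0⊕0⊕1⊕1 = 0
s8: b8⊕b9⊕b10⊕b11⊕b12⊕b13⊕b14⊕b15⊕b24⊕b25⊕b26⊕b27⊕b28⊕b29⊕b30⊕b31 = 1⊕0⊕0⊕0⊕0⊕1⊕1⊕1⊕1⊕0⊕0⊕1⊕0⊕0⊕1⊕1 = 0
s16: b16⊕b17⊕b18⊕b19⊕b20⊕b21⊕b22⊕b23⊕b24⊕b25⊕b26⊕b27⊕b28⊕b29⊕b30⊕b31 = 1⊕1⊕1⊕1⊕1⊕0⊕1⊕0⊕1⊕0⊕0⊕1⊕0⊕0⊕1⊕1 = 0
Syndrome (s16...s1) = 00000 → position 0 (no error).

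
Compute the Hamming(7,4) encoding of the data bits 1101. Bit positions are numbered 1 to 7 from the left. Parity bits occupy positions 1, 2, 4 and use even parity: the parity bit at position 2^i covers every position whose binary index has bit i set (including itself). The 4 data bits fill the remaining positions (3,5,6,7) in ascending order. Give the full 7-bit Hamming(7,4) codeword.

1010101

Place data bits at non-power-of-two positions: b3=1, b5=1, b6=0, b7=1.
p1 = XOR of data positions {3,5,7} = 1⊕1⊕1 = 1
p2 = XOR of data positions {3,6,7} = 1⊕0⊕1 = 0
p4 = XOR of data positions {5,6,7} = 1⊕0⊕1 = 0
Codeword b1..b7 = 1010101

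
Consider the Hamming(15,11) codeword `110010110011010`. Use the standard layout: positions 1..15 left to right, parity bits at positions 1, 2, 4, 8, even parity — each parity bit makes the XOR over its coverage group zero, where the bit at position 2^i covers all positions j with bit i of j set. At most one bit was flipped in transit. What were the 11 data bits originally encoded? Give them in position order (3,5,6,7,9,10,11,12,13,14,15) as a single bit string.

01010011010

s1: b1⊕b3⊕b5⊕b7⊕b9⊕b11⊕b13⊕b15 = 1⊕0⊕1⊕1⊕0⊕1⊕0⊕0 = 0
s2: b2⊕b3⊕b6⊕b7⊕b10⊕b11⊕b14⊕b15 = 1⊕0⊕0⊕1⊕0⊕1⊕1⊕0 = 0
s4: b4⊕b5⊕b6⊕b7⊕b12⊕b13⊕b14⊕b15 = 0⊕1⊕0⊕1⊕1⊕0⊕1⊕0 = 0
s8: b8⊕b9⊕b10⊕b11⊕b12⊕b13⊕b14⊕b15 = 1⊕0⊕0⊕1⊕1⊕0⊕1⊕0 = 0
Syndrome (s8...s1) = 0000 → position 0 (no error).
No correction needed.
Data bits at positions 3,5,6,7,9,10,11,12,13,14,15: 01010011010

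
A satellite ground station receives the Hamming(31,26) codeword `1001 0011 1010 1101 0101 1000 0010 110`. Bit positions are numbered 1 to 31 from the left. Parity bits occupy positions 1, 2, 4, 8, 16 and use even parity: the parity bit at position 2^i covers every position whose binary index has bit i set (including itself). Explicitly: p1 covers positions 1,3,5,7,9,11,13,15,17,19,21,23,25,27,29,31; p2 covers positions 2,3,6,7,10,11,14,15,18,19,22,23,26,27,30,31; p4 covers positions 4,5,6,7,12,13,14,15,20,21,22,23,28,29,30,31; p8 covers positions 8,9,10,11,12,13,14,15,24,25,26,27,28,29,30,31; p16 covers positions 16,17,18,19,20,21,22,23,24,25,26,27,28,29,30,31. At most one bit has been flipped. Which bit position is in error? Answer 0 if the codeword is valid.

s1: b1⊕b3⊕b5⊕b7⊕b9⊕b11⊕b13⊕b15⊕b17⊕b19⊕b21⊕b23⊕b25⊕b27⊕b29⊕b31 = 1⊕0⊕0⊕1⊕1⊕1⊕1⊕0⊕0⊕0⊕1⊕0⊕0⊕1⊕1⊕0 = 0
s2: b2⊕b3⊕b6⊕b7⊕b10⊕b11⊕b14⊕b15⊕b18⊕b19⊕b22⊕b23⊕b26⊕b27⊕b30⊕b31 = 0⊕0⊕0⊕1⊕0⊕1⊕1⊕0⊕1⊕0⊕0⊕0⊕0⊕1⊕1⊕0 = 0
s4: b4⊕b5⊕b6⊕b7⊕b12⊕b13⊕b14⊕b15⊕b20⊕b21⊕b22⊕b23⊕b28⊕b29⊕b30⊕b31 = 1⊕0⊕0⊕1⊕0⊕1⊕1⊕0⊕1⊕1⊕0⊕0⊕0⊕1⊕1⊕0 = 0
s8: b8⊕b9⊕b10⊕b11⊕b12⊕b13⊕b14⊕b15⊕b24⊕b25⊕b26⊕b27⊕b28⊕b29⊕b30⊕b31 = 1⊕1⊕0⊕1⊕0⊕1⊕1⊕0⊕0⊕0⊕0⊕1⊕0⊕1⊕1⊕0 = 0
s16: b16⊕b17⊕b18⊕b19⊕b20⊕b21⊕b22⊕b23⊕b24⊕b25⊕b26⊕b27⊕b28⊕b29⊕b30⊕b31 = 1⊕0⊕1⊕0⊕1⊕1⊕0⊕0⊕0⊕0⊕0⊕1⊕0⊕1⊕1⊕0 = 1
Syndrome (s16...s1) = 10000 → position 16.

16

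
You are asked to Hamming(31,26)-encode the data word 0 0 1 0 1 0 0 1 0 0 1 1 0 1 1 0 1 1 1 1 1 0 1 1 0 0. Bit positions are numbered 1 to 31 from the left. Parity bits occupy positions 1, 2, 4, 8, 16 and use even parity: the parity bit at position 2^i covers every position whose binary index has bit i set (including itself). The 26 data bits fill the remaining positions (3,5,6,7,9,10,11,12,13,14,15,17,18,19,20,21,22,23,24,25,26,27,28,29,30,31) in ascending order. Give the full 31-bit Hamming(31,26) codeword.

1000010010010010101101111101100

Place data bits at non-power-of-two positions: b3=0, b5=0, b6=1, b7=0, b9=1, b10=0, b11=0, b12=1, b13=0, b14=0, b15=1, b17=1, b18=0, b19=1, b20=1, b21=0, b22=1, b23=1, b24=1, b25=1, b26=1, b27=0, b28=1, b29=1, b30=0, b31=0.
p1 = XOR of data positions {3,5,7,9,11,13,15,17,19,21,23,25,27,29,31} = 0⊕0⊕0⊕1⊕0⊕0⊕1⊕1⊕1⊕0⊕1⊕1⊕0⊕1⊕0 = 1
p2 = XOR of data positions {3,6,7,10,11,14,15,18,19,22,23,26,27,30,31} = 0⊕1⊕0⊕0⊕0⊕0⊕1⊕0⊕1⊕1⊕1⊕1⊕0⊕0⊕0 = 0
p4 = XOR of data positions {5,6,7,12,13,14,15,20,21,22,23,28,29,30,31} = 0⊕1⊕0⊕1⊕0⊕0⊕1⊕1⊕0⊕1⊕1⊕1⊕1⊕0⊕0 = 0
p8 = XOR of data positions {9,10,11,12,13,14,15,24,25,26,27,28,29,30,31} = 1⊕0⊕0⊕1⊕0⊕0⊕1⊕1⊕1⊕1⊕0⊕1⊕1⊕0⊕0 = 0
p16 = XOR of data positions {17,18,19,20,21,22,23,24,25,26,27,28,29,30,31} = 1⊕0⊕1⊕1⊕0⊕1⊕1⊕1⊕1⊕1⊕0⊕1⊕1⊕0⊕0 = 0
Codeword b1..b31 = 1000010010010010101101111101100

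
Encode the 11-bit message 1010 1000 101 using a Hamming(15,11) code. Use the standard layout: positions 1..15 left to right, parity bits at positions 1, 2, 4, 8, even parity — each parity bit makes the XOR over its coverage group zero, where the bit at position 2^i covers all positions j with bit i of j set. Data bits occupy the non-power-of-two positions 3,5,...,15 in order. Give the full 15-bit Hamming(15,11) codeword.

Place data bits at non-power-of-two positions: b3=1, b5=0, b6=1, b7=0, b9=1, b10=0, b11=0, b12=0, b13=1, b14=0, b15=1.
p1 = XOR of data positions {3,5,7,9,11,13,15} = 1⊕0⊕0⊕1⊕0⊕1⊕1 = 0
p2 = XOR of data positions {3,6,7,10,11,14,15} = 1⊕1⊕0⊕0⊕0⊕0⊕1 = 1
p4 = XOR of data positions {5,6,7,12,13,14,15} = 0⊕1⊕0⊕0⊕1⊕0⊕1 = 1
p8 = XOR of data positions {9,10,11,12,13,14,15} = 1⊕0⊕0⊕0⊕1⊕0⊕1 = 1
Codeword b1..b15 = 011101011000101

011101011000101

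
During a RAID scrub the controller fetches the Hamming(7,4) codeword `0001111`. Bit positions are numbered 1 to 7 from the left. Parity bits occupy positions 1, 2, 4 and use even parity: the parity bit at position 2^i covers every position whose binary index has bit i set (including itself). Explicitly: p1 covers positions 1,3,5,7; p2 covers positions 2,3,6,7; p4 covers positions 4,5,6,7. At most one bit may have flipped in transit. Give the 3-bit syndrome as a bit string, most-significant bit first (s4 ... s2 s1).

s1: b1⊕b3⊕b5⊕b7 = 0⊕0⊕1⊕1 = 0
s2: b2⊕b3⊕b6⊕b7 = 0⊕0⊕1⊕1 = 0
s4: b4⊕b5⊕b6⊕b7 = 1⊕1⊕1⊕1 = 0
Syndrome (s4...s1) = 000 → position 0 (no error).

000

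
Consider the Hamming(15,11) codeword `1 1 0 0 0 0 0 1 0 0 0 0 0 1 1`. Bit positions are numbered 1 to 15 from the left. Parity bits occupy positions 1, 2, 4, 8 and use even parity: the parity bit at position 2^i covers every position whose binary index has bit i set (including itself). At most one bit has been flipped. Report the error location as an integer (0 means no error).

s1: b1⊕b3⊕b5⊕b7⊕b9⊕b11⊕b13⊕b15 = 1⊕0⊕0⊕0⊕0⊕0⊕0⊕1 = 0
s2: b2⊕b3⊕b6⊕b7⊕b10⊕b11⊕b14⊕b15 = 1⊕0⊕0⊕0⊕0⊕0⊕1⊕1 = 1
s4: b4⊕b5⊕b6⊕b7⊕b12⊕b13⊕b14⊕b15 = 0⊕0⊕0⊕0⊕0⊕0⊕1⊕1 = 0
s8: b8⊕b9⊕b10⊕b11⊕b12⊕b13⊕b14⊕b15 = 1⊕0⊕0⊕0⊕0⊕0⊕1⊕1 = 1
Syndrome (s8...s1) = 1010 → position 10.

10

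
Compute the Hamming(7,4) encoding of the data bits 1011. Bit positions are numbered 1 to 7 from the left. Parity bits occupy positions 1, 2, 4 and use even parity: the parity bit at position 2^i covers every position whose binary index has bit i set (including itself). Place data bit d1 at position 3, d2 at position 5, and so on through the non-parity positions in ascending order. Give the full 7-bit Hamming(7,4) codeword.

Place data bits at non-power-of-two positions: b3=1, b5=0, b6=1, b7=1.
p1 = XOR of data positions {3,5,7} = 1⊕0⊕1 = 0
p2 = XOR of data positions {3,6,7} = 1⊕1⊕1 = 1
p4 = XOR of data positions {5,6,7} = 0⊕1⊕1 = 0
Codeword b1..b7 = 0110011

0110011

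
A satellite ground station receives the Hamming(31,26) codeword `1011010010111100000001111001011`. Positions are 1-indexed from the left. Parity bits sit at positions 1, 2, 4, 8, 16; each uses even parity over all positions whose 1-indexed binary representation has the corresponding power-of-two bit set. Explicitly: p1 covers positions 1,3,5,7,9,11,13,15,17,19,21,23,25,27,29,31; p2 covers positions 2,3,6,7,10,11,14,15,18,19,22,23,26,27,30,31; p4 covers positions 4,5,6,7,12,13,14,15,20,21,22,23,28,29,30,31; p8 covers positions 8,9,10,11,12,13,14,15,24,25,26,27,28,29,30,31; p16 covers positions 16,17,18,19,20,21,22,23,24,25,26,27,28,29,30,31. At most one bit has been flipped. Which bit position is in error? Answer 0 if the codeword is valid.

s1: b1⊕b3⊕b5⊕b7⊕b9⊕b11⊕b13⊕b15⊕b17⊕b19⊕b21⊕b23⊕b25⊕b27⊕b29⊕b31 = 1⊕1⊕0⊕0⊕1⊕1⊕1⊕0⊕0⊕0⊕0⊕1⊕1⊕0⊕0⊕1 = 0
s2: b2⊕b3⊕b6⊕b7⊕b10⊕b11⊕b14⊕b15⊕b18⊕b19⊕b22⊕b23⊕b26⊕b27⊕b30⊕b31 = 0⊕1⊕1⊕0⊕0⊕1⊕1⊕0⊕0⊕0⊕1⊕1⊕0⊕0⊕1⊕1 = 0
s4: b4⊕b5⊕b6⊕b7⊕b12⊕b13⊕b14⊕b15⊕b20⊕b21⊕b22⊕b23⊕b28⊕b29⊕b30⊕b31 = 1⊕0⊕1⊕0⊕1⊕1⊕1⊕0⊕0⊕0⊕1⊕1⊕1⊕0⊕1⊕1 = 0
s8: b8⊕b9⊕b10⊕b11⊕b12⊕b13⊕b14⊕b15⊕b24⊕b25⊕b26⊕b27⊕b28⊕b29⊕b30⊕b31 = 0⊕1⊕0⊕1⊕1⊕1⊕1⊕0⊕1⊕1⊕0⊕0⊕1⊕0⊕1⊕1 = 0
s16: b16⊕b17⊕b18⊕b19⊕b20⊕b21⊕b22⊕b23⊕b24⊕b25⊕b26⊕b27⊕b28⊕b29⊕b30⊕b31 = 0⊕0⊕0⊕0⊕0⊕0⊕1⊕1⊕1⊕1⊕0⊕0⊕1⊕0⊕1⊕1 = 1
Syndrome (s16...s1) = 10000 → position 16.

16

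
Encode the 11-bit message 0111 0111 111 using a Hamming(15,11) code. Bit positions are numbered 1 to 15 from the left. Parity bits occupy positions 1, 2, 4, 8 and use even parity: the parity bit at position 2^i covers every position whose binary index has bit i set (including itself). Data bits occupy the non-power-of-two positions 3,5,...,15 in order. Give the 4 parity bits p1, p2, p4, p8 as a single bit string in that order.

1010

Place data bits at non-power-of-two positions: b3=0, b5=1, b6=1, b7=1, b9=0, b10=1, b11=1, b12=1, b13=1, b14=1, b15=1.
p1 = XOR of data positions {3,5,7,9,11,13,15} = 0⊕1⊕1⊕0⊕1⊕1⊕1 = 1
p2 = XOR of data positions {3,6,7,10,11,14,15} = 0⊕1⊕1⊕1⊕1⊕1⊕1 = 0
p4 = XOR of data positions {5,6,7,12,13,14,15} = 1⊕1⊕1⊕1⊕1⊕1⊕1 = 1
p8 = XOR of data positions {9,10,11,12,13,14,15} = 0⊕1⊕1⊕1⊕1⊕1⊕1 = 0
Parity bits p1,p2,p4,p8 = 1010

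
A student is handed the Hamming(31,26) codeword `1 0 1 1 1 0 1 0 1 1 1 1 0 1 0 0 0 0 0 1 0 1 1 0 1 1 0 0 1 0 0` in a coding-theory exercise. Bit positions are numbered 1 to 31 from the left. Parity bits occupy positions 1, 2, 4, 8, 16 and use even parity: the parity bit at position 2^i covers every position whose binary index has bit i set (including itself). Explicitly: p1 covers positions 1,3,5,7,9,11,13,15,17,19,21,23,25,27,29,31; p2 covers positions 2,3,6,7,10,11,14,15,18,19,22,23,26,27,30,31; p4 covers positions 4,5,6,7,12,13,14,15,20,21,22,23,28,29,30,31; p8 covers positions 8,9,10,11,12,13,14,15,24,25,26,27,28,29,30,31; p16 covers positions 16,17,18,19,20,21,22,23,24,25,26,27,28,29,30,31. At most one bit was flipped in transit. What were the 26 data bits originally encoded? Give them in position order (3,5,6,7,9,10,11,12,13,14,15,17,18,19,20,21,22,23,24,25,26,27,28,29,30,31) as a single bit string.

s1: b1⊕b3⊕b5⊕b7⊕b9⊕b11⊕b13⊕b15⊕b17⊕b19⊕b21⊕b23⊕b25⊕b27⊕b29⊕b31 = 1⊕1⊕1⊕1⊕1⊕1⊕0⊕0⊕0⊕0⊕0⊕1⊕1⊕0⊕1⊕0 = 1
s2: b2⊕b3⊕b6⊕b7⊕b10⊕b11⊕b14⊕b15⊕b18⊕b19⊕b22⊕b23⊕b26⊕b27⊕b30⊕b31 = 0⊕1⊕0⊕1⊕1⊕1⊕1⊕0⊕0⊕0⊕1⊕1⊕1⊕0⊕0⊕0 = 0
s4: b4⊕b5⊕b6⊕b7⊕b12⊕b13⊕b14⊕b15⊕b20⊕b21⊕b22⊕b23⊕b28⊕b29⊕b30⊕b31 = 1⊕1⊕0⊕1⊕1⊕0⊕1⊕0⊕1⊕0⊕1⊕1⊕0⊕1⊕0⊕0 = 1
s8: b8⊕b9⊕b10⊕b11⊕b12⊕b13⊕b14⊕b15⊕b24⊕b25⊕b26⊕b27⊕b28⊕b29⊕b30⊕b31 = 0⊕1⊕1⊕1⊕1⊕0⊕1⊕0⊕0⊕1⊕1⊕0⊕0⊕1⊕0⊕0 = 0
s16: b16⊕b17⊕b18⊕b19⊕b20⊕b21⊕b22⊕b23⊕b24⊕b25⊕b26⊕b27⊕b28⊕b29⊕b30⊕b31 = 0⊕0⊕0⊕0⊕1⊕0⊕1⊕1⊕0⊕1⊕1⊕0⊕0⊕1⊕0⊕0 = 0
Syndrome (s16...s1) = 00101 → position 5.
Flip bit 5: corrected codeword = 1011001011110100000101101100100
Data bits at positions 3,5,6,7,9,10,11,12,13,14,15,17,18,19,20,21,22,23,24,25,26,27,28,29,30,31: 10011111010000101101100100

10011111010000101101100100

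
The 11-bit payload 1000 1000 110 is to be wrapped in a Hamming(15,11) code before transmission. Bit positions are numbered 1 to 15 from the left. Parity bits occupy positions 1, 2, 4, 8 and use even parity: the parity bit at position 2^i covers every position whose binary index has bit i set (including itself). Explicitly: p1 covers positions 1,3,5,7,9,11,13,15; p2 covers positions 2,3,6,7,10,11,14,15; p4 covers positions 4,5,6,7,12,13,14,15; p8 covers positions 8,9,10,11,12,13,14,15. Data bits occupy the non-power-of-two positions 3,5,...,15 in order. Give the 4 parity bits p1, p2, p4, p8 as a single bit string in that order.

1001

Place data bits at non-power-of-two positions: b3=1, b5=0, b6=0, b7=0, b9=1, b10=0, b11=0, b12=0, b13=1, b14=1, b15=0.
p1 = XOR of data positions {3,5,7,9,11,13,15} = 1⊕0⊕0⊕1⊕0⊕1⊕0 = 1
p2 = XOR of data positions {3,6,7,10,11,14,15} = 1⊕0⊕0⊕0⊕0⊕1⊕0 = 0
p4 = XOR of data positions {5,6,7,12,13,14,15} = 0⊕0⊕0⊕0⊕1⊕1⊕0 = 0
p8 = XOR of data positions {9,10,11,12,13,14,15} = 1⊕0⊕0⊕0⊕1⊕1⊕0 = 1
Parity bits p1,p2,p4,p8 = 1001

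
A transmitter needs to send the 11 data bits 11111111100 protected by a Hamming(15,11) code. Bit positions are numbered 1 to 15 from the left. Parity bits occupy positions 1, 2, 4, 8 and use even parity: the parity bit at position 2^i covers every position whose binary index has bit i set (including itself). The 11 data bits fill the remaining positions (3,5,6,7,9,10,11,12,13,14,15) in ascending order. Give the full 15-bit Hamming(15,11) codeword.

011111111111100

Place data bits at non-power-of-two positions: b3=1, b5=1, b6=1, b7=1, b9=1, b10=1, b11=1, b12=1, b13=1, b14=0, b15=0.
p1 = XOR of data positions {3,5,7,9,11,13,15} = 1⊕1⊕1⊕1⊕1⊕1⊕0 = 0
p2 = XOR of data positions {3,6,7,10,11,14,15} = 1⊕1⊕1⊕1⊕1⊕0⊕0 = 1
p4 = XOR of data positions {5,6,7,12,13,14,15} = 1⊕1⊕1⊕1⊕1⊕0⊕0 = 1
p8 = XOR of data positions {9,10,11,12,13,14,15} = 1⊕1⊕1⊕1⊕1⊕0⊕0 = 1
Codeword b1..b15 = 011111111111100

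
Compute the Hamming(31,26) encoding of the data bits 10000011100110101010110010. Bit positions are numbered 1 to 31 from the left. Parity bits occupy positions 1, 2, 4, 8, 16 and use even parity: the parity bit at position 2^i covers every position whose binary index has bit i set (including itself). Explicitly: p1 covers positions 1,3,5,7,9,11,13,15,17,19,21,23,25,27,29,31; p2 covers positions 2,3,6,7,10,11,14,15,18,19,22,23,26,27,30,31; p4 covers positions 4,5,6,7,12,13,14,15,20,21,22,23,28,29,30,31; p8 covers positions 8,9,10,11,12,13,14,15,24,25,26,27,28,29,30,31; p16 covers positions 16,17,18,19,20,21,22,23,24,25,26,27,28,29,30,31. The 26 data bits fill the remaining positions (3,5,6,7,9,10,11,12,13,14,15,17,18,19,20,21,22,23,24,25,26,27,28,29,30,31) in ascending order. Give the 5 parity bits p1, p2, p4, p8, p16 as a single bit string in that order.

11110

Place data bits at non-power-of-two positions: b3=1, b5=0, b6=0, b7=0, b9=0, b10=0, b11=1, b12=1, b13=1, b14=0, b15=0, b17=1, b18=1, b19=0, b20=1, b21=0, b22=1, b23=0, b24=1, b25=0, b26=1, b27=1, b28=0, b29=0, b30=1, b31=0.
p1 = XOR of data positions {3,5,7,9,11,13,15,17,19,21,23,25,27,29,31} = 1⊕0⊕0⊕0⊕1⊕1⊕0⊕1⊕0⊕0⊕0⊕0⊕1⊕0⊕0 = 1
p2 = XOR of data positions {3,6,7,10,11,14,15,18,19,22,23,26,27,30,31} = 1⊕0⊕0⊕0⊕1⊕0⊕0⊕1⊕0⊕1⊕0⊕1⊕1⊕1⊕0 = 1
p4 = XOR of data positions {5,6,7,12,13,14,15,20,21,22,23,28,29,30,31} = 0⊕0⊕0⊕1⊕1⊕0⊕0⊕1⊕0⊕1⊕0⊕0⊕0⊕1⊕0 = 1
p8 = XOR of data positions {9,10,11,12,13,14,15,24,25,26,27,28,29,30,31} = 0⊕0⊕1⊕1⊕1⊕0⊕0⊕1⊕0⊕1⊕1⊕0⊕0⊕1⊕0 = 1
p16 = XOR of data positions {17,18,19,20,21,22,23,24,25,26,27,28,29,30,31} = 1⊕1⊕0⊕1⊕0⊕1⊕0⊕1⊕0⊕1⊕1⊕0⊕0⊕1⊕0 = 0
Parity bits p1,p2,p4,p8,p16 = 11110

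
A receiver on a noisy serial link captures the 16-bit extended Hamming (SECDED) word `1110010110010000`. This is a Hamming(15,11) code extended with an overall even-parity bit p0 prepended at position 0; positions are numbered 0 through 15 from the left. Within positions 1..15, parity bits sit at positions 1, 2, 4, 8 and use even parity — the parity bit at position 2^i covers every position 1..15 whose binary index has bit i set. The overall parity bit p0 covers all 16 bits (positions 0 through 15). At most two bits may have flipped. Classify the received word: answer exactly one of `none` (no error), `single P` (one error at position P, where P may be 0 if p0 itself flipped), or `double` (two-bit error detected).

s1: b1⊕b3⊕b5⊕b7⊕b9⊕b11⊕b13⊕b15 = 1⊕0⊕1⊕1⊕0⊕1⊕0⊕0 = 0
s2: b2⊕b3⊕b6⊕b7⊕b10⊕b11⊕b14⊕b15 = 1⊕0⊕0⊕1⊕0⊕1⊕0⊕0 = 1
s4: b4⊕b5⊕b6⊕b7⊕b12⊕b13⊕b14⊕b15 = 0⊕1⊕0⊕1⊕0⊕0⊕0⊕0 = 0
s8: b8⊕b9⊕b10⊕b11⊕b12⊕b13⊕b14⊕b15 = 1⊕0⊕0⊕1⊕0⊕0⊕0⊕0 = 0
Syndrome (s8...s1) = 0010 → position 2.
Overall parity (XOR of all 16 bits, including p0): 1⊕1⊕1⊕0⊕0⊕1⊕0⊕1⊕1⊕0⊕0⊕1⊕0⊕0⊕0⊕0 = 1
Overall=1, syndrome position=2 → single-bit error at position 2.

single 2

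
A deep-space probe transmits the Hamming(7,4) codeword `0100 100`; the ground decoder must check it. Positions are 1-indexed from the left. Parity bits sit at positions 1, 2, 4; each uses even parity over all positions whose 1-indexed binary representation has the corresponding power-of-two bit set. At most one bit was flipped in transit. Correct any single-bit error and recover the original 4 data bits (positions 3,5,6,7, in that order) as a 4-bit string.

s1: b1⊕b3⊕b5⊕b7 = 0⊕0⊕1⊕0 = 1
s2: b2⊕b3⊕b6⊕b7 = 1⊕0⊕0⊕0 = 1
s4: b4⊕b5⊕b6⊕b7 = 0⊕1⊕0⊕0 = 1
Syndrome (s4...s1) = 111 → position 7.
Flip bit 7: corrected codeword = 0100101
Data bits at positions 3,5,6,7: 0101

0101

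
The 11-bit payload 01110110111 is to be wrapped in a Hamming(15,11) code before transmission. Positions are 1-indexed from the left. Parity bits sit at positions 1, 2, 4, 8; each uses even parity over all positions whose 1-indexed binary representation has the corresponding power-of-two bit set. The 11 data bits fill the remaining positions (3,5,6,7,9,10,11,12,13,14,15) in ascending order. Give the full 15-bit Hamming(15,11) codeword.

100011110110111

Place data bits at non-power-of-two positions: b3=0, b5=1, b6=1, b7=1, b9=0, b10=1, b11=1, b12=0, b13=1, b14=1, b15=1.
p1 = XOR of data positions {3,5,7,9,11,13,15} = 0⊕1⊕1⊕0⊕1⊕1⊕1 = 1
p2 = XOR of data positions {3,6,7,10,11,14,15} = 0⊕1⊕1⊕1⊕1⊕1⊕1 = 0
p4 = XOR of data positions {5,6,7,12,13,14,15} = 1⊕1⊕1⊕0⊕1⊕1⊕1 = 0
p8 = XOR of data positions {9,10,11,12,13,14,15} = 0⊕1⊕1⊕0⊕1⊕1⊕1 = 1
Codeword b1..b15 = 100011110110111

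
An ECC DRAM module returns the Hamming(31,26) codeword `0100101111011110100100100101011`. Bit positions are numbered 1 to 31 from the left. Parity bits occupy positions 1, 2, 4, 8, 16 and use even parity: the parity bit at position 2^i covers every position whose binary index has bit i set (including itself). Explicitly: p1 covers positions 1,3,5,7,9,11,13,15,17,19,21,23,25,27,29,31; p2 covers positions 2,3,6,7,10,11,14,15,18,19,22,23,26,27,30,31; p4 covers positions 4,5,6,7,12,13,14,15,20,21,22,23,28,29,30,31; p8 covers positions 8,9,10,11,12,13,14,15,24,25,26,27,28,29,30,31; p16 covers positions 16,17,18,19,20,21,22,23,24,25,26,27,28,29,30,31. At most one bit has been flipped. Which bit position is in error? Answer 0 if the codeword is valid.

s1: b1⊕b3⊕b5⊕b7⊕b9⊕b11⊕b13⊕b15⊕b17⊕b19⊕b21⊕b23⊕b25⊕b27⊕b29⊕b31 = 0⊕0⊕1⊕1⊕1⊕0⊕1⊕1⊕1⊕0⊕0⊕1⊕0⊕0⊕0⊕1 = 0
s2: b2⊕b3⊕b6⊕b7⊕b10⊕b11⊕b14⊕b15⊕b18⊕b19⊕b22⊕b23⊕b26⊕b27⊕b30⊕b31 = 1⊕0⊕0⊕1⊕1⊕0⊕1⊕1⊕0⊕0⊕0⊕1⊕1⊕0⊕1⊕1 = 1
s4: b4⊕b5⊕b6⊕b7⊕b12⊕b13⊕b14⊕b15⊕b20⊕b21⊕b22⊕b23⊕b28⊕b29⊕b30⊕b31 = 0⊕1⊕0⊕1⊕1⊕1⊕1⊕1⊕1⊕0⊕0⊕1⊕1⊕0⊕1⊕1 = 1
s8: b8⊕b9⊕b10⊕b11⊕b12⊕b13⊕b14⊕b15⊕b24⊕b25⊕b26⊕b27⊕b28⊕b29⊕b30⊕b31 = 1⊕1⊕1⊕0⊕1⊕1⊕1⊕1⊕0⊕0⊕1⊕0⊕1⊕0⊕1⊕1 = 1
s16: b16⊕b17⊕b18⊕b19⊕b20⊕b21⊕b22⊕b23⊕b24⊕b25⊕b26⊕b27⊕b28⊕b29⊕b30⊕b31 = 0⊕1⊕0⊕0⊕1⊕0⊕0⊕1⊕0⊕0⊕1⊕0⊕1⊕0⊕1⊕1 = 1
Syndrome (s16...s1) = 11110 → position 30.

30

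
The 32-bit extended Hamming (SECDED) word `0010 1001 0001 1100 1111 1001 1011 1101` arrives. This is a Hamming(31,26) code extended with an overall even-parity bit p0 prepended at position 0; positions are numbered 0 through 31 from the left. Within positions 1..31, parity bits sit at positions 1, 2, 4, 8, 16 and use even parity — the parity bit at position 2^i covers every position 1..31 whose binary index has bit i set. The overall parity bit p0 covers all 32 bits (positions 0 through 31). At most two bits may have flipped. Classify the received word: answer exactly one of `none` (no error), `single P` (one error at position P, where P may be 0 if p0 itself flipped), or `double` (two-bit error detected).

s1: b1⊕b3⊕b5⊕b7⊕b9⊕b11⊕b13⊕b15⊕b17⊕b19⊕b21⊕b23⊕b25⊕b27⊕b29⊕b31 = 0⊕0⊕0⊕1⊕0⊕1⊕1⊕0⊕1⊕1⊕0⊕1⊕0⊕1⊕1⊕1 = 1
s2: b2⊕b3⊕b6⊕b7⊕b10⊕b11⊕b14⊕b15⊕b18⊕b19⊕b22⊕b23⊕b26⊕b27⊕b30⊕b31 = 1⊕0⊕0⊕1⊕0⊕1⊕0⊕0⊕1⊕1⊕0⊕1⊕1⊕1⊕0⊕1 = 1
s4: b4⊕b5⊕b6⊕b7⊕b12⊕b13⊕b14⊕b15⊕b20⊕b21⊕b22⊕b23⊕b28⊕b29⊕b30⊕b31 = 1⊕0⊕0⊕1⊕1⊕1⊕0⊕0⊕1⊕0⊕0⊕1⊕1⊕1⊕0⊕1 = 1
s8: b8⊕b9⊕b10⊕b11⊕b12⊕b13⊕b14⊕b15⊕b24⊕b25⊕b26⊕b27⊕b28⊕b29⊕b30⊕b31 = 0⊕0⊕0⊕1⊕1⊕1⊕0⊕0⊕1⊕0⊕1⊕1⊕1⊕1⊕0⊕1 = 1
s16: b16⊕b17⊕b18⊕b19⊕b20⊕b21⊕b22⊕b23⊕b24⊕b25⊕b26⊕b27⊕b28⊕b29⊕b30⊕b31 = 1⊕1⊕1⊕1⊕1⊕0⊕0⊕1⊕1⊕0⊕1⊕1⊕1⊕1⊕0⊕1 = 0
Syndrome (s16...s1) = 01111 → position 15.
Overall parity (XOR of all 32 bits, including p0): 0⊕0⊕1⊕0⊕1⊕0⊕0⊕1⊕0⊕0⊕0⊕1⊕1⊕1⊕0⊕0⊕1⊕1⊕1⊕1⊕1⊕0⊕0⊕1⊕1⊕0⊕1⊕1⊕1⊕1⊕0⊕1 = 0
Overall=0, syndrome position=15 → double-bit error detected (uncorrectable).

double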